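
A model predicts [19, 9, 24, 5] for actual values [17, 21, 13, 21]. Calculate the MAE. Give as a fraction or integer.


MAE = (1/4) * (|17-19|=2 + |21-9|=12 + |13-24|=11 + |21-5|=16). Sum = 41. MAE = 41/4.

41/4


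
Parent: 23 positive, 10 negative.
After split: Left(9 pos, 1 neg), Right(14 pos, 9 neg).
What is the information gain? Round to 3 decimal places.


H(parent) = 0.8850. H(left) = 0.4690, H(right) = 0.9656. Weighted = (10/33)*0.4690 + (23/33)*0.9656 = 0.8151. IG = 0.8850 - 0.8151 = 0.0699, which rounds to 0.070.

0.070


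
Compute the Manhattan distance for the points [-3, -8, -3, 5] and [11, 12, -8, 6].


d = sum of absolute differences: |-3-11|=14 + |-8-12|=20 + |-3--8|=5 + |5-6|=1 = 40.

40


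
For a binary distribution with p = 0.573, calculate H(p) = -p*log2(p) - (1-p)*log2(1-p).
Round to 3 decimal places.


H = -0.573*log2(0.573) - 0.427*log2(0.427) = 0.985.

0.985


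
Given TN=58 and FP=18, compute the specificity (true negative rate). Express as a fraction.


Specificity = TN / (TN + FP) = 58 / 76 = 29/38.

29/38


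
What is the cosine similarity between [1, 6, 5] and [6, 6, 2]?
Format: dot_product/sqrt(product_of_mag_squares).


dot = 52. |a|^2 = 62, |b|^2 = 76. cos = 52/sqrt(4712).

52/sqrt(4712)


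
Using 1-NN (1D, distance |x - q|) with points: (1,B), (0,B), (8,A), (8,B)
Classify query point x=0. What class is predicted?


Distances: |1-0|=1, |0-0|=0, |8-0|=8, |8-0|=8. 1 nearest: (0,B). Counts: {'B': 1}. Majority class: B.

B


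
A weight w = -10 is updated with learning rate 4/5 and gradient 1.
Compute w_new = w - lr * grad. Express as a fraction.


w_new = -10 - 4/5 * 1 = -10 - 4/5 = -54/5.

-54/5


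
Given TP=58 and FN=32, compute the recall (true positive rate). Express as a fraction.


Recall = TP / (TP + FN) = 58 / 90 = 29/45.

29/45


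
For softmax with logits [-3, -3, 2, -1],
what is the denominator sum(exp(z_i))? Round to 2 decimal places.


Denom = e^-3=0.0498 + e^-3=0.0498 + e^2=7.3891 + e^-1=0.3679. Sum = 7.8566, which rounds to 7.86.

7.86


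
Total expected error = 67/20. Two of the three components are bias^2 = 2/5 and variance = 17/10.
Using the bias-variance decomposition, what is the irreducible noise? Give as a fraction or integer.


Total error = bias^2 + variance + irreducible noise. So irreducible noise = 67/20 - 2/5 - 17/10 = 5/4.

5/4


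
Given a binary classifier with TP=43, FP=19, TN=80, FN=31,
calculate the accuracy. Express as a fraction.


Accuracy = (TP + TN) / (TP + TN + FP + FN) = (43 + 80) / 173 = 123/173.

123/173


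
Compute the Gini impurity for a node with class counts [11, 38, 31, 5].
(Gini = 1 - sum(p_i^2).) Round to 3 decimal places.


Total = 85. Proportions: 11/85, 38/85, 31/85, 5/85. sum(p_i^2) = 0.3531. Gini = 1 - 0.3531 = 0.6469, which rounds to 0.647.

0.647


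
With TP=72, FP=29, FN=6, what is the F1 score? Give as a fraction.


Precision = 72/101 = 72/101. Recall = 72/78 = 12/13. F1 = 2*P*R/(P+R) = 144/179.

144/179


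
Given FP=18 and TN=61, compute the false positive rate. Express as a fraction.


FPR = FP / (FP + TN) = 18 / 79 = 18/79.

18/79


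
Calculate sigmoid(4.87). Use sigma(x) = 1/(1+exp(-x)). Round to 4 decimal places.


sigma(4.87) = 1/(1+e^(-4.87)) = 1/(1+0.007673) = 1/1.007673 = 0.9924.

0.9924


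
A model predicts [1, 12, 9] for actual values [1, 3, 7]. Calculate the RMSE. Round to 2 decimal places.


MSE = 28.3333. RMSE = sqrt(28.3333) = 5.32.

5.32


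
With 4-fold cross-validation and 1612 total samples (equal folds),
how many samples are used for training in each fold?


Each validation fold has 1612/4 = 403 samples. Training set = 1612 - 403 = 1209.

1209


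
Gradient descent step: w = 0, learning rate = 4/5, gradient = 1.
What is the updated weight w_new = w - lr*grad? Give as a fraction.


w_new = 0 - 4/5 * 1 = 0 - 4/5 = -4/5.

-4/5


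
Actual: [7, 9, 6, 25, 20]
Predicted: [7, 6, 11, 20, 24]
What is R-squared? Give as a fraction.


Mean(y) = 67/5. SS_res = 75. SS_tot = 1466/5. R^2 = 1 - 75/(1466/5) = 1091/1466.

1091/1466


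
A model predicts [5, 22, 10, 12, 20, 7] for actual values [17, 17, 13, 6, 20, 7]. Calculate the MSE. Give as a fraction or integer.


MSE = (1/6) * ((17-5)^2=144 + (17-22)^2=25 + (13-10)^2=9 + (6-12)^2=36 + (20-20)^2=0 + (7-7)^2=0). Sum = 214. MSE = 107/3.

107/3


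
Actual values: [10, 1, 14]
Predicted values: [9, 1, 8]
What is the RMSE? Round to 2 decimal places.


MSE = 12.3333. RMSE = sqrt(12.3333) = 3.51.

3.51


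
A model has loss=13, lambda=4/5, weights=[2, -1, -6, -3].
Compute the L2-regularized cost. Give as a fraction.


L2 sq norm = sum(w^2) = 50. J = 13 + 4/5 * 50 = 53.

53


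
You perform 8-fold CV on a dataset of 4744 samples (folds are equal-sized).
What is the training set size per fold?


Each validation fold has 4744/8 = 593 samples. Training set = 4744 - 593 = 4151.

4151


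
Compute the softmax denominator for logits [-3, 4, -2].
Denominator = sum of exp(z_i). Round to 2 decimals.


Denom = e^-3=0.0498 + e^4=54.5982 + e^-2=0.1353. Sum = 54.7833, which rounds to 54.78.

54.78


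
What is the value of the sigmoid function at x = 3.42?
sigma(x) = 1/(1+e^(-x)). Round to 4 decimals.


sigma(3.42) = 1/(1+e^(-3.42)) = 1/(1+0.032712) = 1/1.032712 = 0.9683.

0.9683


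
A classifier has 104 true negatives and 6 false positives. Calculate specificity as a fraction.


Specificity = TN / (TN + FP) = 104 / 110 = 52/55.

52/55


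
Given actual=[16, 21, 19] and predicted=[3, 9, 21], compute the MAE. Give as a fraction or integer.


MAE = (1/3) * (|16-3|=13 + |21-9|=12 + |19-21|=2). Sum = 27. MAE = 9.

9


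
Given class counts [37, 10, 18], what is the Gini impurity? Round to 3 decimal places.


Total = 65. Proportions: 37/65, 10/65, 18/65. sum(p_i^2) = 0.4244. Gini = 1 - 0.4244 = 0.5756, which rounds to 0.576.

0.576


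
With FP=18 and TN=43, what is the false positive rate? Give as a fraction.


FPR = FP / (FP + TN) = 18 / 61 = 18/61.

18/61


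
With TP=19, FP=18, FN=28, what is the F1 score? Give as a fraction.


Precision = 19/37 = 19/37. Recall = 19/47 = 19/47. F1 = 2*P*R/(P+R) = 19/42.

19/42


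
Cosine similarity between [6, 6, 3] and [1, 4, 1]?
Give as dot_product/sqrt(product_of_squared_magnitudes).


dot = 33. |a|^2 = 81, |b|^2 = 18. cos = 33/sqrt(1458).

33/sqrt(1458)


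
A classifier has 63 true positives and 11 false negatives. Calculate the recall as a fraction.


Recall = TP / (TP + FN) = 63 / 74 = 63/74.

63/74


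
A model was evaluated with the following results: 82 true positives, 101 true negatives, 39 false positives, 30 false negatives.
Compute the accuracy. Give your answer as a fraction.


Accuracy = (TP + TN) / (TP + TN + FP + FN) = (82 + 101) / 252 = 61/84.

61/84


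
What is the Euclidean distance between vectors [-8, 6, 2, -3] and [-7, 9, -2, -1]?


d = sqrt(sum of squared differences). (-8--7)^2=1, (6-9)^2=9, (2--2)^2=16, (-3--1)^2=4. Sum = 30.

sqrt(30)


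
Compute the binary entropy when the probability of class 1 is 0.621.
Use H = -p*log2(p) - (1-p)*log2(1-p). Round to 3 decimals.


H = -0.621*log2(0.621) - 0.379*log2(0.379) = 0.957.

0.957


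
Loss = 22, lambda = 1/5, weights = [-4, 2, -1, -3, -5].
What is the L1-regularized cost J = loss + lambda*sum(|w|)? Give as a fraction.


L1 norm = sum(|w|) = 15. J = 22 + 1/5 * 15 = 25.

25


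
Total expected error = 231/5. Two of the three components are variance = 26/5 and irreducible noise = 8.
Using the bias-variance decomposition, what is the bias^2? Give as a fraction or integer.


Total error = bias^2 + variance + irreducible noise. So bias^2 = 231/5 - 26/5 - 8 = 33.

33


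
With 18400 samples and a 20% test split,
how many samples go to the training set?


Test set = 18400 * 20% = 3680. Training set = 18400 - 3680 = 14720.

14720


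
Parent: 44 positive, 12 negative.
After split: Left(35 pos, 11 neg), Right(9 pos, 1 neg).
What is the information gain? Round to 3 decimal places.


H(parent) = 0.7496. H(left) = 0.7936, H(right) = 0.4690. Weighted = (46/56)*0.7936 + (10/56)*0.4690 = 0.7356. IG = 0.7496 - 0.7356 = 0.0140, which rounds to 0.014.

0.014


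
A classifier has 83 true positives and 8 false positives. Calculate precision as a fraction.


Precision = TP / (TP + FP) = 83 / 91 = 83/91.

83/91


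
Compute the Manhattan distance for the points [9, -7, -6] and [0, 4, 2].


d = sum of absolute differences: |9-0|=9 + |-7-4|=11 + |-6-2|=8 = 28.

28


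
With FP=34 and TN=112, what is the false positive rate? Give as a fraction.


FPR = FP / (FP + TN) = 34 / 146 = 17/73.

17/73


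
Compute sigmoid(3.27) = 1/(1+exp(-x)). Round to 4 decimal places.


sigma(3.27) = 1/(1+e^(-3.27)) = 1/(1+0.038006) = 1/1.038006 = 0.9634.

0.9634


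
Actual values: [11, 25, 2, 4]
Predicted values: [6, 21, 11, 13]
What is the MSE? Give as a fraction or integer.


MSE = (1/4) * ((11-6)^2=25 + (25-21)^2=16 + (2-11)^2=81 + (4-13)^2=81). Sum = 203. MSE = 203/4.

203/4


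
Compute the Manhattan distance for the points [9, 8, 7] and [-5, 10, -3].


d = sum of absolute differences: |9--5|=14 + |8-10|=2 + |7--3|=10 = 26.

26


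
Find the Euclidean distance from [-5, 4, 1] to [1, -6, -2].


d = sqrt(sum of squared differences). (-5-1)^2=36, (4--6)^2=100, (1--2)^2=9. Sum = 145.

sqrt(145)


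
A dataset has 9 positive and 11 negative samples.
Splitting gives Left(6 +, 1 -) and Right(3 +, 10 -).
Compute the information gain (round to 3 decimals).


H(parent) = 0.9928. H(left) = 0.5917, H(right) = 0.7793. Weighted = (7/20)*0.5917 + (13/20)*0.7793 = 0.7136. IG = 0.9928 - 0.7136 = 0.2792, which rounds to 0.279.

0.279


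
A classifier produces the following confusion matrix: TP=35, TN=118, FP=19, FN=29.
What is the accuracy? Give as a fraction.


Accuracy = (TP + TN) / (TP + TN + FP + FN) = (35 + 118) / 201 = 51/67.

51/67


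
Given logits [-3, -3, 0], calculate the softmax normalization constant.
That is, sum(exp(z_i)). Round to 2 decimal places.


Denom = e^-3=0.0498 + e^-3=0.0498 + e^0=1.0000. Sum = 1.0996, which rounds to 1.10.

1.10


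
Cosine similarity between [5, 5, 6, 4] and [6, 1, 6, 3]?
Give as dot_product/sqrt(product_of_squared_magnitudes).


dot = 83. |a|^2 = 102, |b|^2 = 82. cos = 83/sqrt(8364).

83/sqrt(8364)


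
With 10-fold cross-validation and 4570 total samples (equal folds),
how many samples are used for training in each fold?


Each validation fold has 4570/10 = 457 samples. Training set = 4570 - 457 = 4113.

4113


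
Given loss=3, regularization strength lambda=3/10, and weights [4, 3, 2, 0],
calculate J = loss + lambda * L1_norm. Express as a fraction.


L1 norm = sum(|w|) = 9. J = 3 + 3/10 * 9 = 57/10.

57/10


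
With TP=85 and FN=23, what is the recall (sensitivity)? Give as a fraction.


Recall = TP / (TP + FN) = 85 / 108 = 85/108.

85/108


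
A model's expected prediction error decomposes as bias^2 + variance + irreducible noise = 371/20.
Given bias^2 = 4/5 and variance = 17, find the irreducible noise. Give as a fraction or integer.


Total error = bias^2 + variance + irreducible noise. So irreducible noise = 371/20 - 4/5 - 17 = 3/4.

3/4


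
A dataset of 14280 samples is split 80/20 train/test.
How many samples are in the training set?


Test set = 14280 * 20% = 2856. Training set = 14280 - 2856 = 11424.

11424


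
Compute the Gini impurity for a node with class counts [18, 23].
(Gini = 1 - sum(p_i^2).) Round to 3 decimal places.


Total = 41. Proportions: 18/41, 23/41. sum(p_i^2) = 0.5074. Gini = 1 - 0.5074 = 0.4926, which rounds to 0.493.

0.493


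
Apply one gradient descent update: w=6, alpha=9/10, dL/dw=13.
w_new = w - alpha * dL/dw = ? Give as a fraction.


w_new = 6 - 9/10 * 13 = 6 - 117/10 = -57/10.

-57/10


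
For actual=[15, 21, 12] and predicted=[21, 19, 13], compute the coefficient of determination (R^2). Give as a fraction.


Mean(y) = 16. SS_res = 41. SS_tot = 42. R^2 = 1 - 41/(42) = 1/42.

1/42


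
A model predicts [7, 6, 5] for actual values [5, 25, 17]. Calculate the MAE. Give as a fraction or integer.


MAE = (1/3) * (|5-7|=2 + |25-6|=19 + |17-5|=12). Sum = 33. MAE = 11.

11


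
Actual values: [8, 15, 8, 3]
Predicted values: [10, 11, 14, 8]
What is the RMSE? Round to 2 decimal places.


MSE = 20.2500. RMSE = sqrt(20.2500) = 4.50.

4.50


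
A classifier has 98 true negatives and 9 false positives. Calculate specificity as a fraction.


Specificity = TN / (TN + FP) = 98 / 107 = 98/107.

98/107


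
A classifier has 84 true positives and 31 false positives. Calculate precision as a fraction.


Precision = TP / (TP + FP) = 84 / 115 = 84/115.

84/115


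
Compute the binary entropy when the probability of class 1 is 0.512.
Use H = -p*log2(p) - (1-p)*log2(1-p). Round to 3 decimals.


H = -0.512*log2(0.512) - 0.488*log2(0.488) = 1.000.

1.000


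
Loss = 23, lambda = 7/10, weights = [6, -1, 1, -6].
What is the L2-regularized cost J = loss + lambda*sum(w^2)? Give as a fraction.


L2 sq norm = sum(w^2) = 74. J = 23 + 7/10 * 74 = 374/5.

374/5


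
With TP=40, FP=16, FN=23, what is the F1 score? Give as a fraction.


Precision = 40/56 = 5/7. Recall = 40/63 = 40/63. F1 = 2*P*R/(P+R) = 80/119.

80/119


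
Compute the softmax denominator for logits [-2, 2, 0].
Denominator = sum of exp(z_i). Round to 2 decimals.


Denom = e^-2=0.1353 + e^2=7.3891 + e^0=1.0000. Sum = 8.5244, which rounds to 8.52.

8.52


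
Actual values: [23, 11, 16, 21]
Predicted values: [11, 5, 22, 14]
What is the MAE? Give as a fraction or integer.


MAE = (1/4) * (|23-11|=12 + |11-5|=6 + |16-22|=6 + |21-14|=7). Sum = 31. MAE = 31/4.

31/4


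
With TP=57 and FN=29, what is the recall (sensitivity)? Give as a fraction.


Recall = TP / (TP + FN) = 57 / 86 = 57/86.

57/86


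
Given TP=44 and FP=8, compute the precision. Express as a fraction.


Precision = TP / (TP + FP) = 44 / 52 = 11/13.

11/13


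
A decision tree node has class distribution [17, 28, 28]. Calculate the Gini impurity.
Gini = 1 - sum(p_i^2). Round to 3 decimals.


Total = 73. Proportions: 17/73, 28/73, 28/73. sum(p_i^2) = 0.3485. Gini = 1 - 0.3485 = 0.6515, which rounds to 0.652.

0.652


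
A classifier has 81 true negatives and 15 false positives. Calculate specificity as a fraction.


Specificity = TN / (TN + FP) = 81 / 96 = 27/32.

27/32


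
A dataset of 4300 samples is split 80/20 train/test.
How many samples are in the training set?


Test set = 4300 * 20% = 860. Training set = 4300 - 860 = 3440.

3440


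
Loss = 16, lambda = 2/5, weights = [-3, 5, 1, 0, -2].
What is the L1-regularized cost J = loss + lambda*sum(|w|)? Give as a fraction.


L1 norm = sum(|w|) = 11. J = 16 + 2/5 * 11 = 102/5.

102/5


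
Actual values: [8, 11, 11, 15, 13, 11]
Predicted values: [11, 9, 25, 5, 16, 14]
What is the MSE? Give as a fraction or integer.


MSE = (1/6) * ((8-11)^2=9 + (11-9)^2=4 + (11-25)^2=196 + (15-5)^2=100 + (13-16)^2=9 + (11-14)^2=9). Sum = 327. MSE = 109/2.

109/2


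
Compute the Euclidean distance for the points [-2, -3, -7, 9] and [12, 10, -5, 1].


d = sqrt(sum of squared differences). (-2-12)^2=196, (-3-10)^2=169, (-7--5)^2=4, (9-1)^2=64. Sum = 433.

sqrt(433)


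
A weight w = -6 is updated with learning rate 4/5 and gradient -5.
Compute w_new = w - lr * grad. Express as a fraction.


w_new = -6 - 4/5 * -5 = -6 - -4 = -2.

-2


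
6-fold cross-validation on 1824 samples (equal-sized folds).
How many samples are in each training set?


Each validation fold has 1824/6 = 304 samples. Training set = 1824 - 304 = 1520.

1520


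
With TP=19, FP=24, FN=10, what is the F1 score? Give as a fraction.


Precision = 19/43 = 19/43. Recall = 19/29 = 19/29. F1 = 2*P*R/(P+R) = 19/36.

19/36


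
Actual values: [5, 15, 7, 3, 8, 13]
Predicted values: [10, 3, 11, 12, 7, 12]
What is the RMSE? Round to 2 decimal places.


MSE = 44.6667. RMSE = sqrt(44.6667) = 6.68.

6.68


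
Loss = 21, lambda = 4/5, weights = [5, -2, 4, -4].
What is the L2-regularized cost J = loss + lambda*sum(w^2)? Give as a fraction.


L2 sq norm = sum(w^2) = 61. J = 21 + 4/5 * 61 = 349/5.

349/5


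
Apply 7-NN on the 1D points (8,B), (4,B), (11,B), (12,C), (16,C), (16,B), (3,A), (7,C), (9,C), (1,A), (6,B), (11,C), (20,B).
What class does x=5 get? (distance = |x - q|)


Distances: |8-5|=3, |4-5|=1, |11-5|=6, |12-5|=7, |16-5|=11, |16-5|=11, |3-5|=2, |7-5|=2, |9-5|=4, |1-5|=4, |6-5|=1, |11-5|=6, |20-5|=15. 7 nearest: (4,B), (6,B), (3,A), (7,C), (8,B), (1,A), (9,C). Counts: {'B': 3, 'A': 2, 'C': 2}. Majority class: B.

B


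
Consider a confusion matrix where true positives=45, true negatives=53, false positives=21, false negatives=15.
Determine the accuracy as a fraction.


Accuracy = (TP + TN) / (TP + TN + FP + FN) = (45 + 53) / 134 = 49/67.

49/67


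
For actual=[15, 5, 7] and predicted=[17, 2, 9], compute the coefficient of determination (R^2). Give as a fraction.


Mean(y) = 9. SS_res = 17. SS_tot = 56. R^2 = 1 - 17/(56) = 39/56.

39/56


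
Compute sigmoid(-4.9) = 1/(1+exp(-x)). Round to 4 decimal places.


sigma(-4.9) = 1/(1+e^(4.9)) = 1/(1+134.289780) = 1/135.289780 = 0.0074.

0.0074


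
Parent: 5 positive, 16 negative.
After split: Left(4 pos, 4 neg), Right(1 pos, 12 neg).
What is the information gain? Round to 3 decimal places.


H(parent) = 0.7919. H(left) = 1.0000, H(right) = 0.3912. Weighted = (8/21)*1.0000 + (13/21)*0.3912 = 0.6231. IG = 0.7919 - 0.6231 = 0.1688, which rounds to 0.169.

0.169


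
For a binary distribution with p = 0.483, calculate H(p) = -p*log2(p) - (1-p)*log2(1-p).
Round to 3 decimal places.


H = -0.483*log2(0.483) - 0.517*log2(0.517) = 0.999.

0.999


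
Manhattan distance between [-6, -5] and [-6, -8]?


d = sum of absolute differences: |-6--6|=0 + |-5--8|=3 = 3.

3


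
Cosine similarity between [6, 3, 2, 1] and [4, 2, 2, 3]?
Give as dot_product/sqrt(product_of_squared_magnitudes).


dot = 37. |a|^2 = 50, |b|^2 = 33. cos = 37/sqrt(1650).

37/sqrt(1650)


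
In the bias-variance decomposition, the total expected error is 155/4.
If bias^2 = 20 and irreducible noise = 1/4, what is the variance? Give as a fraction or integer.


Total error = bias^2 + variance + irreducible noise. So variance = 155/4 - 20 - 1/4 = 37/2.

37/2


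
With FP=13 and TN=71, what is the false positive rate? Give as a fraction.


FPR = FP / (FP + TN) = 13 / 84 = 13/84.

13/84


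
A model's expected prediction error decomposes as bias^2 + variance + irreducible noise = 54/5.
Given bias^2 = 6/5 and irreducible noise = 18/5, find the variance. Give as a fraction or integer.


Total error = bias^2 + variance + irreducible noise. So variance = 54/5 - 6/5 - 18/5 = 6.

6


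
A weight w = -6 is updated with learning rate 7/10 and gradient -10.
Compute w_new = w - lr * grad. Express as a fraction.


w_new = -6 - 7/10 * -10 = -6 - -7 = 1.

1


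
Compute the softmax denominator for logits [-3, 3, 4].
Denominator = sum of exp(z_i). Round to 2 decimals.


Denom = e^-3=0.0498 + e^3=20.0855 + e^4=54.5982. Sum = 74.7335, which rounds to 74.73.

74.73


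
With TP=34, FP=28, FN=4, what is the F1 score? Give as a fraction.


Precision = 34/62 = 17/31. Recall = 34/38 = 17/19. F1 = 2*P*R/(P+R) = 17/25.

17/25


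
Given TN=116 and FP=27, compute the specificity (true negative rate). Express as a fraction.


Specificity = TN / (TN + FP) = 116 / 143 = 116/143.

116/143


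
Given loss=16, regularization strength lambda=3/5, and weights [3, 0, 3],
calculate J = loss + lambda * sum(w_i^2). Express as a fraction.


L2 sq norm = sum(w^2) = 18. J = 16 + 3/5 * 18 = 134/5.

134/5


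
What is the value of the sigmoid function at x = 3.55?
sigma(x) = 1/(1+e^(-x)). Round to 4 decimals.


sigma(3.55) = 1/(1+e^(-3.55)) = 1/(1+0.028725) = 1/1.028725 = 0.9721.

0.9721


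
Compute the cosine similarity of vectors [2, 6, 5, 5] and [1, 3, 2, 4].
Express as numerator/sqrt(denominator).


dot = 50. |a|^2 = 90, |b|^2 = 30. cos = 50/sqrt(2700).

50/sqrt(2700)


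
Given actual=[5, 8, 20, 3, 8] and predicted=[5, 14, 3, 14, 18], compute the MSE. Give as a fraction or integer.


MSE = (1/5) * ((5-5)^2=0 + (8-14)^2=36 + (20-3)^2=289 + (3-14)^2=121 + (8-18)^2=100). Sum = 546. MSE = 546/5.

546/5


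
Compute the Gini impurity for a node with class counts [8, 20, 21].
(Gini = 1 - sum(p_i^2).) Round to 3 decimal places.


Total = 49. Proportions: 8/49, 20/49, 21/49. sum(p_i^2) = 0.3769. Gini = 1 - 0.3769 = 0.6231, which rounds to 0.623.

0.623


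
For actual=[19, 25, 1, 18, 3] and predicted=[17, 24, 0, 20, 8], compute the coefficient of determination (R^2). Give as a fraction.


Mean(y) = 66/5. SS_res = 35. SS_tot = 2244/5. R^2 = 1 - 35/(2244/5) = 2069/2244.

2069/2244


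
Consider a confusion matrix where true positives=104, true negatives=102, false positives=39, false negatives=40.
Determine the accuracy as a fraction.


Accuracy = (TP + TN) / (TP + TN + FP + FN) = (104 + 102) / 285 = 206/285.

206/285


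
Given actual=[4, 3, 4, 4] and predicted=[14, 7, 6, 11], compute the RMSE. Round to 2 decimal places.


MSE = 42.2500. RMSE = sqrt(42.2500) = 6.50.

6.50


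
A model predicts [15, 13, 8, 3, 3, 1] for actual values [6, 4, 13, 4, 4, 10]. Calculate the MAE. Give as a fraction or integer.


MAE = (1/6) * (|6-15|=9 + |4-13|=9 + |13-8|=5 + |4-3|=1 + |4-3|=1 + |10-1|=9). Sum = 34. MAE = 17/3.

17/3


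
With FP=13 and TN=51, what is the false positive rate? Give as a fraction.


FPR = FP / (FP + TN) = 13 / 64 = 13/64.

13/64


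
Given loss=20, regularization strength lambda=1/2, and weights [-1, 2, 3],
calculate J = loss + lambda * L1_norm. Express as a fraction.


L1 norm = sum(|w|) = 6. J = 20 + 1/2 * 6 = 23.

23


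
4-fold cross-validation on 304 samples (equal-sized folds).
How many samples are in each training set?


Each validation fold has 304/4 = 76 samples. Training set = 304 - 76 = 228.

228


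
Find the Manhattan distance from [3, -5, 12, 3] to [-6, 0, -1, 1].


d = sum of absolute differences: |3--6|=9 + |-5-0|=5 + |12--1|=13 + |3-1|=2 = 29.

29


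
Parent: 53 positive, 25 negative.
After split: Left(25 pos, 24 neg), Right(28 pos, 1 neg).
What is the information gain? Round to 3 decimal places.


H(parent) = 0.9049. H(left) = 0.9997, H(right) = 0.2164. Weighted = (49/78)*0.9997 + (29/78)*0.2164 = 0.7085. IG = 0.9049 - 0.7085 = 0.1964, which rounds to 0.196.

0.196


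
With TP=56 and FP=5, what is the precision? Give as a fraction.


Precision = TP / (TP + FP) = 56 / 61 = 56/61.

56/61


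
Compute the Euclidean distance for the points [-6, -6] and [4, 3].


d = sqrt(sum of squared differences). (-6-4)^2=100, (-6-3)^2=81. Sum = 181.

sqrt(181)


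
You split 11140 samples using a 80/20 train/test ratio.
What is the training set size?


Test set = 11140 * 20% = 2228. Training set = 11140 - 2228 = 8912.

8912


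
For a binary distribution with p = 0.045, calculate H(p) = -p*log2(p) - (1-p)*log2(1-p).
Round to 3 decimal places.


H = -0.045*log2(0.045) - 0.955*log2(0.955) = 0.265.

0.265


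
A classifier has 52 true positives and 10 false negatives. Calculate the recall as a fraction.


Recall = TP / (TP + FN) = 52 / 62 = 26/31.

26/31


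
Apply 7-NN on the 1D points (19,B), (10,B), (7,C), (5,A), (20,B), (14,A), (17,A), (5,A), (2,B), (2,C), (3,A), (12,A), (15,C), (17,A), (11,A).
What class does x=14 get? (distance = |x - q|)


Distances: |19-14|=5, |10-14|=4, |7-14|=7, |5-14|=9, |20-14|=6, |14-14|=0, |17-14|=3, |5-14|=9, |2-14|=12, |2-14|=12, |3-14|=11, |12-14|=2, |15-14|=1, |17-14|=3, |11-14|=3. 7 nearest: (14,A), (15,C), (12,A), (17,A), (17,A), (11,A), (10,B). Counts: {'A': 5, 'C': 1, 'B': 1}. Majority class: A.

A


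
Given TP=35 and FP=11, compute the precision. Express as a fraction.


Precision = TP / (TP + FP) = 35 / 46 = 35/46.

35/46


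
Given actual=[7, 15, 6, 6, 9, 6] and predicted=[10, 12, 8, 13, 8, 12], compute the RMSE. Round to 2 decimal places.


MSE = 18.0000. RMSE = sqrt(18.0000) = 4.24.

4.24


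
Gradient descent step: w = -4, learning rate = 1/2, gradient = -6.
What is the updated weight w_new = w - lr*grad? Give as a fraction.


w_new = -4 - 1/2 * -6 = -4 - -3 = -1.

-1


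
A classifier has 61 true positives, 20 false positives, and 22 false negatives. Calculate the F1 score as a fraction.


Precision = 61/81 = 61/81. Recall = 61/83 = 61/83. F1 = 2*P*R/(P+R) = 61/82.

61/82


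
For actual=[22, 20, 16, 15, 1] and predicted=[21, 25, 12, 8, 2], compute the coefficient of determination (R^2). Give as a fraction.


Mean(y) = 74/5. SS_res = 92. SS_tot = 1354/5. R^2 = 1 - 92/(1354/5) = 447/677.

447/677


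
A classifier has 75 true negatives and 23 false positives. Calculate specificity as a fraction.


Specificity = TN / (TN + FP) = 75 / 98 = 75/98.

75/98


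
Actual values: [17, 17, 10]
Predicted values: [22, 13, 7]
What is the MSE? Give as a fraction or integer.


MSE = (1/3) * ((17-22)^2=25 + (17-13)^2=16 + (10-7)^2=9). Sum = 50. MSE = 50/3.

50/3


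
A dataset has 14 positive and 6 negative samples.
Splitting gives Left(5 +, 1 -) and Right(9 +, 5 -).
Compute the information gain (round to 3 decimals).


H(parent) = 0.8813. H(left) = 0.6500, H(right) = 0.9403. Weighted = (6/20)*0.6500 + (14/20)*0.9403 = 0.8532. IG = 0.8813 - 0.8532 = 0.0281, which rounds to 0.028.

0.028


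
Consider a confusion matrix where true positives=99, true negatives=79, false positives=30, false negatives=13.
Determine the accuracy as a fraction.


Accuracy = (TP + TN) / (TP + TN + FP + FN) = (99 + 79) / 221 = 178/221.

178/221


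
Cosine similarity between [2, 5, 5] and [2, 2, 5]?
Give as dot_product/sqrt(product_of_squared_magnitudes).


dot = 39. |a|^2 = 54, |b|^2 = 33. cos = 39/sqrt(1782).

39/sqrt(1782)


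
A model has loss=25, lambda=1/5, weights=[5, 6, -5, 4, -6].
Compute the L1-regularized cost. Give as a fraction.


L1 norm = sum(|w|) = 26. J = 25 + 1/5 * 26 = 151/5.

151/5


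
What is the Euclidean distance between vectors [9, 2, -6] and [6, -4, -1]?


d = sqrt(sum of squared differences). (9-6)^2=9, (2--4)^2=36, (-6--1)^2=25. Sum = 70.

sqrt(70)


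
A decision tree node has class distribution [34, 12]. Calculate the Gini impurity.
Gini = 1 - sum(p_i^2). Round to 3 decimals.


Total = 46. Proportions: 34/46, 12/46. sum(p_i^2) = 0.6144. Gini = 1 - 0.6144 = 0.3856, which rounds to 0.386.

0.386


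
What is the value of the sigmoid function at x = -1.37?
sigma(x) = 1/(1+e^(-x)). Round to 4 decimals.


sigma(-1.37) = 1/(1+e^(1.37)) = 1/(1+3.935351) = 1/4.935351 = 0.2026.

0.2026


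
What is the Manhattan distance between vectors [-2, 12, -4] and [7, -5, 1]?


d = sum of absolute differences: |-2-7|=9 + |12--5|=17 + |-4-1|=5 = 31.

31


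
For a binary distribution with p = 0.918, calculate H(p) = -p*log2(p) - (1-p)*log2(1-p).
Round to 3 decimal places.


H = -0.918*log2(0.918) - 0.082*log2(0.082) = 0.409.

0.409


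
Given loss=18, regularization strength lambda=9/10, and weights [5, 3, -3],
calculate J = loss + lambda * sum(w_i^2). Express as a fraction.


L2 sq norm = sum(w^2) = 43. J = 18 + 9/10 * 43 = 567/10.

567/10


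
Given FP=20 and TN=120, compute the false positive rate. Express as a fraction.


FPR = FP / (FP + TN) = 20 / 140 = 1/7.

1/7


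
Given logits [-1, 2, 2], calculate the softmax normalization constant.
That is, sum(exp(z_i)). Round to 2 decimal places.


Denom = e^-1=0.3679 + e^2=7.3891 + e^2=7.3891. Sum = 15.1461, which rounds to 15.15.

15.15


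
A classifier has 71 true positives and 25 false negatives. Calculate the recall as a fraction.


Recall = TP / (TP + FN) = 71 / 96 = 71/96.

71/96


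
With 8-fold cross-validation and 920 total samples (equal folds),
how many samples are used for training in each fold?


Each validation fold has 920/8 = 115 samples. Training set = 920 - 115 = 805.

805


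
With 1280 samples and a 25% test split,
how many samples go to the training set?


Test set = 1280 * 25% = 320. Training set = 1280 - 320 = 960.

960


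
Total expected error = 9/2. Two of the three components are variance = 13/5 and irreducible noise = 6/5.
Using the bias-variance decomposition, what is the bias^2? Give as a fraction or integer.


Total error = bias^2 + variance + irreducible noise. So bias^2 = 9/2 - 13/5 - 6/5 = 7/10.

7/10


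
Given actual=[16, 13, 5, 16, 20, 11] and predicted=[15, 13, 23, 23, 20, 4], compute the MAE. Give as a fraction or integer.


MAE = (1/6) * (|16-15|=1 + |13-13|=0 + |5-23|=18 + |16-23|=7 + |20-20|=0 + |11-4|=7). Sum = 33. MAE = 11/2.

11/2


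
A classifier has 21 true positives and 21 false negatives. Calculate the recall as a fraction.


Recall = TP / (TP + FN) = 21 / 42 = 1/2.

1/2


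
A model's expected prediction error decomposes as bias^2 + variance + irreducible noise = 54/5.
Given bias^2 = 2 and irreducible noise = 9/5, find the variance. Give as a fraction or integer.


Total error = bias^2 + variance + irreducible noise. So variance = 54/5 - 2 - 9/5 = 7.

7


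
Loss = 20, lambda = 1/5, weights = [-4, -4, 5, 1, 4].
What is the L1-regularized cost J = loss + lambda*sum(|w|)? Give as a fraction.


L1 norm = sum(|w|) = 18. J = 20 + 1/5 * 18 = 118/5.

118/5


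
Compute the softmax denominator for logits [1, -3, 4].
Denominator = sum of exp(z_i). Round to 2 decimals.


Denom = e^1=2.7183 + e^-3=0.0498 + e^4=54.5982. Sum = 57.3663, which rounds to 57.37.

57.37


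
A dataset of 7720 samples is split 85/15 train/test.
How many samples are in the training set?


Test set = 7720 * 15% = 1158. Training set = 7720 - 1158 = 6562.

6562


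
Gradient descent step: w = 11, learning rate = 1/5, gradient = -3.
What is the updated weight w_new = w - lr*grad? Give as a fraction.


w_new = 11 - 1/5 * -3 = 11 - -3/5 = 58/5.

58/5


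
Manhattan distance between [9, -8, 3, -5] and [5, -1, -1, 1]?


d = sum of absolute differences: |9-5|=4 + |-8--1|=7 + |3--1|=4 + |-5-1|=6 = 21.

21


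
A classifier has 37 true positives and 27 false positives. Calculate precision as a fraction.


Precision = TP / (TP + FP) = 37 / 64 = 37/64.

37/64


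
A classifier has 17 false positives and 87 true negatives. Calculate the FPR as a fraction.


FPR = FP / (FP + TN) = 17 / 104 = 17/104.

17/104


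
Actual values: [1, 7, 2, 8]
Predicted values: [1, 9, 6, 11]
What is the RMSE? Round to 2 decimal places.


MSE = 7.2500. RMSE = sqrt(7.2500) = 2.69.

2.69


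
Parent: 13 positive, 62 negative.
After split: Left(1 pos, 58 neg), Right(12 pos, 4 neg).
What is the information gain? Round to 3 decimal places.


H(parent) = 0.6653. H(left) = 0.1239, H(right) = 0.8113. Weighted = (59/75)*0.1239 + (16/75)*0.8113 = 0.2705. IG = 0.6653 - 0.2705 = 0.3948, which rounds to 0.395.

0.395


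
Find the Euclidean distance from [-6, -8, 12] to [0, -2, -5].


d = sqrt(sum of squared differences). (-6-0)^2=36, (-8--2)^2=36, (12--5)^2=289. Sum = 361.

19


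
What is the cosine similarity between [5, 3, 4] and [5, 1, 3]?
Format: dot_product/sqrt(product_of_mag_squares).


dot = 40. |a|^2 = 50, |b|^2 = 35. cos = 40/sqrt(1750).

40/sqrt(1750)


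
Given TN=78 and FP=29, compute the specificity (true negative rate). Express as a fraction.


Specificity = TN / (TN + FP) = 78 / 107 = 78/107.

78/107


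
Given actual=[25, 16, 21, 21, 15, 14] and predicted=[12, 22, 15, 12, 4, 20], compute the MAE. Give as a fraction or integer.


MAE = (1/6) * (|25-12|=13 + |16-22|=6 + |21-15|=6 + |21-12|=9 + |15-4|=11 + |14-20|=6). Sum = 51. MAE = 17/2.

17/2


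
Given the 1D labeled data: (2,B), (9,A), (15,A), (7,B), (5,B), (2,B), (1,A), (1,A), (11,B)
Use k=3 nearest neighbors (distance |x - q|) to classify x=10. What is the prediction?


Distances: |2-10|=8, |9-10|=1, |15-10|=5, |7-10|=3, |5-10|=5, |2-10|=8, |1-10|=9, |1-10|=9, |11-10|=1. 3 nearest: (9,A), (11,B), (7,B). Counts: {'A': 1, 'B': 2}. Majority class: B.

B


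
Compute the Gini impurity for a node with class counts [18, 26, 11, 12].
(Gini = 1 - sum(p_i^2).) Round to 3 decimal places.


Total = 67. Proportions: 18/67, 26/67, 11/67, 12/67. sum(p_i^2) = 0.2818. Gini = 1 - 0.2818 = 0.7182, which rounds to 0.718.

0.718


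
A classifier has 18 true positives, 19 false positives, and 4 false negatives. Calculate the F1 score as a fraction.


Precision = 18/37 = 18/37. Recall = 18/22 = 9/11. F1 = 2*P*R/(P+R) = 36/59.

36/59


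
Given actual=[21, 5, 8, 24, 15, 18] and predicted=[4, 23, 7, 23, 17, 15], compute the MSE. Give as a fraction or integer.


MSE = (1/6) * ((21-4)^2=289 + (5-23)^2=324 + (8-7)^2=1 + (24-23)^2=1 + (15-17)^2=4 + (18-15)^2=9). Sum = 628. MSE = 314/3.

314/3


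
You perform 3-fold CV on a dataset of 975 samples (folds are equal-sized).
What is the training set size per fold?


Each validation fold has 975/3 = 325 samples. Training set = 975 - 325 = 650.

650


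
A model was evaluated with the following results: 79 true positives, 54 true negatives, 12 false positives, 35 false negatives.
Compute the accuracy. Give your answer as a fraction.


Accuracy = (TP + TN) / (TP + TN + FP + FN) = (79 + 54) / 180 = 133/180.

133/180


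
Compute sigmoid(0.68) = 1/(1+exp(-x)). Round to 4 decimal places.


sigma(0.68) = 1/(1+e^(-0.68)) = 1/(1+0.506617) = 1/1.506617 = 0.6637.

0.6637


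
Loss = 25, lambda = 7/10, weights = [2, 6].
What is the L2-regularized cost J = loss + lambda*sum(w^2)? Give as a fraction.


L2 sq norm = sum(w^2) = 40. J = 25 + 7/10 * 40 = 53.

53


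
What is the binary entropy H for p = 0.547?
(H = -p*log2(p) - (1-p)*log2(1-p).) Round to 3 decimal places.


H = -0.547*log2(0.547) - 0.453*log2(0.453) = 0.994.

0.994


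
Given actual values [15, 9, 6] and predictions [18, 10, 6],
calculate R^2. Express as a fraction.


Mean(y) = 10. SS_res = 10. SS_tot = 42. R^2 = 1 - 10/(42) = 16/21.

16/21


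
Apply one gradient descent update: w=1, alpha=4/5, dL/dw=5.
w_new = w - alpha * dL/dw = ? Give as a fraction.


w_new = 1 - 4/5 * 5 = 1 - 4 = -3.

-3


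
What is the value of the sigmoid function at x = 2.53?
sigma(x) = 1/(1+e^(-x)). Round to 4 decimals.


sigma(2.53) = 1/(1+e^(-2.53)) = 1/(1+0.079659) = 1/1.079659 = 0.9262.

0.9262


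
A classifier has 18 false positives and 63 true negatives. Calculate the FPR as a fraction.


FPR = FP / (FP + TN) = 18 / 81 = 2/9.

2/9


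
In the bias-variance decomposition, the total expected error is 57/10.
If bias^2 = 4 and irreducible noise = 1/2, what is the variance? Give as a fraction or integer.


Total error = bias^2 + variance + irreducible noise. So variance = 57/10 - 4 - 1/2 = 6/5.

6/5


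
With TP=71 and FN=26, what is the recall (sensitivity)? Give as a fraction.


Recall = TP / (TP + FN) = 71 / 97 = 71/97.

71/97


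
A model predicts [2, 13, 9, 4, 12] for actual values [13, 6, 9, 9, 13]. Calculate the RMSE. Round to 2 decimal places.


MSE = 39.2000. RMSE = sqrt(39.2000) = 6.26.

6.26


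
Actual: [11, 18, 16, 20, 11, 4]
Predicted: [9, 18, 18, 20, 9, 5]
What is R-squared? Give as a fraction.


Mean(y) = 40/3. SS_res = 13. SS_tot = 514/3. R^2 = 1 - 13/(514/3) = 475/514.

475/514


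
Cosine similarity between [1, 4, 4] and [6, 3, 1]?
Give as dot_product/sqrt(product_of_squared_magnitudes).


dot = 22. |a|^2 = 33, |b|^2 = 46. cos = 22/sqrt(1518).

22/sqrt(1518)


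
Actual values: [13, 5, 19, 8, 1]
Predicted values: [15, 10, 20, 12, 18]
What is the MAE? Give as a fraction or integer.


MAE = (1/5) * (|13-15|=2 + |5-10|=5 + |19-20|=1 + |8-12|=4 + |1-18|=17). Sum = 29. MAE = 29/5.

29/5


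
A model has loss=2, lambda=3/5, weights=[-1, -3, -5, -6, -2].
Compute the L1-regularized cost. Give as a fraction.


L1 norm = sum(|w|) = 17. J = 2 + 3/5 * 17 = 61/5.

61/5


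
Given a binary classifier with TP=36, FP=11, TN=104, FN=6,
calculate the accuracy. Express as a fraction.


Accuracy = (TP + TN) / (TP + TN + FP + FN) = (36 + 104) / 157 = 140/157.

140/157


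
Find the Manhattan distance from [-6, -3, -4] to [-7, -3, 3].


d = sum of absolute differences: |-6--7|=1 + |-3--3|=0 + |-4-3|=7 = 8.

8


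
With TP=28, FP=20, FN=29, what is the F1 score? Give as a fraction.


Precision = 28/48 = 7/12. Recall = 28/57 = 28/57. F1 = 2*P*R/(P+R) = 8/15.

8/15


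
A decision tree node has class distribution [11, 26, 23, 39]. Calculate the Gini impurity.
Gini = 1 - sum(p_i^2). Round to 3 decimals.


Total = 99. Proportions: 11/99, 26/99, 23/99, 39/99. sum(p_i^2) = 0.2905. Gini = 1 - 0.2905 = 0.7095, which rounds to 0.710.

0.710


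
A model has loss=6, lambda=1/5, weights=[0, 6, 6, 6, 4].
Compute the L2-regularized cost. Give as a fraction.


L2 sq norm = sum(w^2) = 124. J = 6 + 1/5 * 124 = 154/5.

154/5


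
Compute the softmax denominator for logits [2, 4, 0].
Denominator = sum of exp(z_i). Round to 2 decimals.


Denom = e^2=7.3891 + e^4=54.5982 + e^0=1.0000. Sum = 62.9873, which rounds to 62.99.

62.99


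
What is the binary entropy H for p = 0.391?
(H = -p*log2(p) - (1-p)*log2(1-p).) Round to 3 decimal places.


H = -0.391*log2(0.391) - 0.609*log2(0.609) = 0.965.

0.965


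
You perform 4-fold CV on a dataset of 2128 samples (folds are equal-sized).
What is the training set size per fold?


Each validation fold has 2128/4 = 532 samples. Training set = 2128 - 532 = 1596.

1596


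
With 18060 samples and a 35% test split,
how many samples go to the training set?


Test set = 18060 * 35% = 6321. Training set = 18060 - 6321 = 11739.

11739


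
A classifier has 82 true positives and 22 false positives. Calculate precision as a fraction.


Precision = TP / (TP + FP) = 82 / 104 = 41/52.

41/52


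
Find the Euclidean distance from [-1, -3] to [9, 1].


d = sqrt(sum of squared differences). (-1-9)^2=100, (-3-1)^2=16. Sum = 116.

sqrt(116)


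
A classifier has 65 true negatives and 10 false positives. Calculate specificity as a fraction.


Specificity = TN / (TN + FP) = 65 / 75 = 13/15.

13/15


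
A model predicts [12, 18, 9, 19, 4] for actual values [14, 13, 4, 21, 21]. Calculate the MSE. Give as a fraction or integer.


MSE = (1/5) * ((14-12)^2=4 + (13-18)^2=25 + (4-9)^2=25 + (21-19)^2=4 + (21-4)^2=289). Sum = 347. MSE = 347/5.

347/5


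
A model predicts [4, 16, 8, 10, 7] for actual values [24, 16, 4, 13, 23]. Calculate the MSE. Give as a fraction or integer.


MSE = (1/5) * ((24-4)^2=400 + (16-16)^2=0 + (4-8)^2=16 + (13-10)^2=9 + (23-7)^2=256). Sum = 681. MSE = 681/5.

681/5


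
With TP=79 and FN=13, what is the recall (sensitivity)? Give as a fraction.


Recall = TP / (TP + FN) = 79 / 92 = 79/92.

79/92


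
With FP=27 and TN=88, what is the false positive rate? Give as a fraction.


FPR = FP / (FP + TN) = 27 / 115 = 27/115.

27/115


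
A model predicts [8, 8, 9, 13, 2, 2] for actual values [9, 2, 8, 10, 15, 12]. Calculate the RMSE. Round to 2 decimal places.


MSE = 52.6667. RMSE = sqrt(52.6667) = 7.26.

7.26


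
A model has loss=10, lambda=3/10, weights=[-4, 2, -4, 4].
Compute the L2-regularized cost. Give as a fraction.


L2 sq norm = sum(w^2) = 52. J = 10 + 3/10 * 52 = 128/5.

128/5


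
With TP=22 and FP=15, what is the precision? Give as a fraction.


Precision = TP / (TP + FP) = 22 / 37 = 22/37.

22/37
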